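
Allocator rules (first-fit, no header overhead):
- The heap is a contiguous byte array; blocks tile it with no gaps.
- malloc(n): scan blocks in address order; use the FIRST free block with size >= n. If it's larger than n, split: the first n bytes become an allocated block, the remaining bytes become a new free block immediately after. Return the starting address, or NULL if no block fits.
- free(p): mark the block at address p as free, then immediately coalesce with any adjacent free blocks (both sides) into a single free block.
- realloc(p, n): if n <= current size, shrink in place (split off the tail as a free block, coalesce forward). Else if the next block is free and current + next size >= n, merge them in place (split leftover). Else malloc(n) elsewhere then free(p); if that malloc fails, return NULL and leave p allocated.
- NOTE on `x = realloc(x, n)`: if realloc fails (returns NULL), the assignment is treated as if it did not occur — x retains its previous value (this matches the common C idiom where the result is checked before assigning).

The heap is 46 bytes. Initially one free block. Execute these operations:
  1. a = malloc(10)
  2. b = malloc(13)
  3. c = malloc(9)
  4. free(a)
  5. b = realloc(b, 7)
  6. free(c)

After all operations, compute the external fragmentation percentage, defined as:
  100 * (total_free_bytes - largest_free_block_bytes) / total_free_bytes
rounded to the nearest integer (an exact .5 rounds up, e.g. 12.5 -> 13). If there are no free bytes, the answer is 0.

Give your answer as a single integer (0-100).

Answer: 26

Derivation:
Op 1: a = malloc(10) -> a = 0; heap: [0-9 ALLOC][10-45 FREE]
Op 2: b = malloc(13) -> b = 10; heap: [0-9 ALLOC][10-22 ALLOC][23-45 FREE]
Op 3: c = malloc(9) -> c = 23; heap: [0-9 ALLOC][10-22 ALLOC][23-31 ALLOC][32-45 FREE]
Op 4: free(a) -> (freed a); heap: [0-9 FREE][10-22 ALLOC][23-31 ALLOC][32-45 FREE]
Op 5: b = realloc(b, 7) -> b = 10; heap: [0-9 FREE][10-16 ALLOC][17-22 FREE][23-31 ALLOC][32-45 FREE]
Op 6: free(c) -> (freed c); heap: [0-9 FREE][10-16 ALLOC][17-45 FREE]
Free blocks: [10 29] total_free=39 largest=29 -> 100*(39-29)/39 = 1000/39 ≈ 25.641 -> rounds to 26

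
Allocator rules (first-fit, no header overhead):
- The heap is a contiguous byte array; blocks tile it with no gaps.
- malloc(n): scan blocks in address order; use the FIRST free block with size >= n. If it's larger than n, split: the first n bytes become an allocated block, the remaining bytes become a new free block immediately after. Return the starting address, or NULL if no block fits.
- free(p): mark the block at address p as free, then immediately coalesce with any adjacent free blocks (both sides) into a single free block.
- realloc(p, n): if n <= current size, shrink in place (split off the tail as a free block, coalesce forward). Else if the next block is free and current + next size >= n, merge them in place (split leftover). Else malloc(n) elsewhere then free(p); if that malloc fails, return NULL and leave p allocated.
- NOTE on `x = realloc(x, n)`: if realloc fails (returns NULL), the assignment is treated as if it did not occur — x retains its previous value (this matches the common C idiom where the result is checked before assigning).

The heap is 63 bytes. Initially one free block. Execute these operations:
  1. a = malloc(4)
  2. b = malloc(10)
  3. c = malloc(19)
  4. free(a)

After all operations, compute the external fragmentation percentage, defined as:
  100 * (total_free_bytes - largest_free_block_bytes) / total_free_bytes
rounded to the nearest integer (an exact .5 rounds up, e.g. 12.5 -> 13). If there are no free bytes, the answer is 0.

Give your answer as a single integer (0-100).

Answer: 12

Derivation:
Op 1: a = malloc(4) -> a = 0; heap: [0-3 ALLOC][4-62 FREE]
Op 2: b = malloc(10) -> b = 4; heap: [0-3 ALLOC][4-13 ALLOC][14-62 FREE]
Op 3: c = malloc(19) -> c = 14; heap: [0-3 ALLOC][4-13 ALLOC][14-32 ALLOC][33-62 FREE]
Op 4: free(a) -> (freed a); heap: [0-3 FREE][4-13 ALLOC][14-32 ALLOC][33-62 FREE]
Free blocks: [4 30] total_free=34 largest=30 -> 100*(34-30)/34 = 400/34 ≈ 11.765 -> rounds to 12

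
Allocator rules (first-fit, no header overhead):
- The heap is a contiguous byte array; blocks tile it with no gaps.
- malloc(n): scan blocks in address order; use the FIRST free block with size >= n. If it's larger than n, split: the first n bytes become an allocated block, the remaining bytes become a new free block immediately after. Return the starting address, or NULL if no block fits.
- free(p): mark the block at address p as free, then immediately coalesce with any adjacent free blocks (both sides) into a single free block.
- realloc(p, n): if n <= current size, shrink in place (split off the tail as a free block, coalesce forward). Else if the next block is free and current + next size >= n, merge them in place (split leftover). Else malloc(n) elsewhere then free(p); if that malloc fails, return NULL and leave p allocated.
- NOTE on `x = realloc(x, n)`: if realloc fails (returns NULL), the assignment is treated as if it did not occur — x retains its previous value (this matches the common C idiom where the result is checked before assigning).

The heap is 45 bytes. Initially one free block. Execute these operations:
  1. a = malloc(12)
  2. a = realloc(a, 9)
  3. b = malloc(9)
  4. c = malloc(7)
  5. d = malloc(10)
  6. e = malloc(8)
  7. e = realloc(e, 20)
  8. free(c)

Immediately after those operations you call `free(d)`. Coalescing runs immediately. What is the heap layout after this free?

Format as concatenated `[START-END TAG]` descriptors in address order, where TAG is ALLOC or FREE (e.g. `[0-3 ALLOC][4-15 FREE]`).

Op 1: a = malloc(12) -> a = 0; heap: [0-11 ALLOC][12-44 FREE]
Op 2: a = realloc(a, 9) -> a = 0; heap: [0-8 ALLOC][9-44 FREE]
Op 3: b = malloc(9) -> b = 9; heap: [0-8 ALLOC][9-17 ALLOC][18-44 FREE]
Op 4: c = malloc(7) -> c = 18; heap: [0-8 ALLOC][9-17 ALLOC][18-24 ALLOC][25-44 FREE]
Op 5: d = malloc(10) -> d = 25; heap: [0-8 ALLOC][9-17 ALLOC][18-24 ALLOC][25-34 ALLOC][35-44 FREE]
Op 6: e = malloc(8) -> e = 35; heap: [0-8 ALLOC][9-17 ALLOC][18-24 ALLOC][25-34 ALLOC][35-42 ALLOC][43-44 FREE]
Op 7: e = realloc(e, 20) -> NULL (e unchanged); heap: [0-8 ALLOC][9-17 ALLOC][18-24 ALLOC][25-34 ALLOC][35-42 ALLOC][43-44 FREE]
Op 8: free(c) -> (freed c); heap: [0-8 ALLOC][9-17 ALLOC][18-24 FREE][25-34 ALLOC][35-42 ALLOC][43-44 FREE]
free(d): d = 25 -> block [25-34 ALLOC]; mark free, coalesce with adjacent free neighbors -> [0-8 ALLOC][9-17 ALLOC][18-34 FREE][35-42 ALLOC][43-44 FREE]

Answer: [0-8 ALLOC][9-17 ALLOC][18-34 FREE][35-42 ALLOC][43-44 FREE]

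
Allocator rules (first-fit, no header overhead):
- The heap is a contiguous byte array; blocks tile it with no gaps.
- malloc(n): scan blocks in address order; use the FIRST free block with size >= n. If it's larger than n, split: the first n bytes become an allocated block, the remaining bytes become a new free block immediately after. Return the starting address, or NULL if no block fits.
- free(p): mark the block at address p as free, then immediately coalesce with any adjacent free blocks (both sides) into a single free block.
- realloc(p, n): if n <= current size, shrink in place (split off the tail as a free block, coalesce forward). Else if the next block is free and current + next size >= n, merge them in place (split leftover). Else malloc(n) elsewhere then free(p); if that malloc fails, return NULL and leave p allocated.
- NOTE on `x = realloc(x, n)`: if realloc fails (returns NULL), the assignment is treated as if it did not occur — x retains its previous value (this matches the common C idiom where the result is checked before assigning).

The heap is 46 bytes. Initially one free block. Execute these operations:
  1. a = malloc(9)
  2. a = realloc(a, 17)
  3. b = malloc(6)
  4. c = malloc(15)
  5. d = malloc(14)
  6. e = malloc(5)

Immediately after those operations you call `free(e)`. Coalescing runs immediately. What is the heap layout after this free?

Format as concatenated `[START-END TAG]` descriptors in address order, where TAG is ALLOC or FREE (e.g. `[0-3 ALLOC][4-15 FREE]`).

Op 1: a = malloc(9) -> a = 0; heap: [0-8 ALLOC][9-45 FREE]
Op 2: a = realloc(a, 17) -> a = 0; heap: [0-16 ALLOC][17-45 FREE]
Op 3: b = malloc(6) -> b = 17; heap: [0-16 ALLOC][17-22 ALLOC][23-45 FREE]
Op 4: c = malloc(15) -> c = 23; heap: [0-16 ALLOC][17-22 ALLOC][23-37 ALLOC][38-45 FREE]
Op 5: d = malloc(14) -> d = NULL; heap: [0-16 ALLOC][17-22 ALLOC][23-37 ALLOC][38-45 FREE]
Op 6: e = malloc(5) -> e = 38; heap: [0-16 ALLOC][17-22 ALLOC][23-37 ALLOC][38-42 ALLOC][43-45 FREE]
free(e): e = 38 -> block [38-42 ALLOC]; mark free, coalesce with adjacent free neighbors -> [0-16 ALLOC][17-22 ALLOC][23-37 ALLOC][38-45 FREE]

Answer: [0-16 ALLOC][17-22 ALLOC][23-37 ALLOC][38-45 FREE]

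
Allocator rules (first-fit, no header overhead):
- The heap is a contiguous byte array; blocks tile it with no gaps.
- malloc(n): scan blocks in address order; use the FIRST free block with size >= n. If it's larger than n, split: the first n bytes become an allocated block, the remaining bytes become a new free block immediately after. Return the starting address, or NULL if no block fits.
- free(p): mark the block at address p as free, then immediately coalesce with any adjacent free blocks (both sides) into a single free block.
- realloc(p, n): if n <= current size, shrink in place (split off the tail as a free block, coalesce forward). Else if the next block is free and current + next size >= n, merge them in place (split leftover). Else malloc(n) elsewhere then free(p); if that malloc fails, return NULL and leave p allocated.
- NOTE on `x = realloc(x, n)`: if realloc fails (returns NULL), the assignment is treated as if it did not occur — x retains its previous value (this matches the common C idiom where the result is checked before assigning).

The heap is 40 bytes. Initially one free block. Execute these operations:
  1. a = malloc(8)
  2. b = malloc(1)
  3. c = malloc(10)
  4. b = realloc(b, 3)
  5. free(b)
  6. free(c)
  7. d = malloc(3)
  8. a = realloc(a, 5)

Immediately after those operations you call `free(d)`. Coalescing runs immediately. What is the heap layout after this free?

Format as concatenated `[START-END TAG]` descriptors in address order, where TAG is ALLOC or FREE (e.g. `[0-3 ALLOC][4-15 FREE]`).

Op 1: a = malloc(8) -> a = 0; heap: [0-7 ALLOC][8-39 FREE]
Op 2: b = malloc(1) -> b = 8; heap: [0-7 ALLOC][8-8 ALLOC][9-39 FREE]
Op 3: c = malloc(10) -> c = 9; heap: [0-7 ALLOC][8-8 ALLOC][9-18 ALLOC][19-39 FREE]
Op 4: b = realloc(b, 3) -> b = 19; heap: [0-7 ALLOC][8-8 FREE][9-18 ALLOC][19-21 ALLOC][22-39 FREE]
Op 5: free(b) -> (freed b); heap: [0-7 ALLOC][8-8 FREE][9-18 ALLOC][19-39 FREE]
Op 6: free(c) -> (freed c); heap: [0-7 ALLOC][8-39 FREE]
Op 7: d = malloc(3) -> d = 8; heap: [0-7 ALLOC][8-10 ALLOC][11-39 FREE]
Op 8: a = realloc(a, 5) -> a = 0; heap: [0-4 ALLOC][5-7 FREE][8-10 ALLOC][11-39 FREE]
free(d): d = 8 -> block [8-10 ALLOC]; mark free, coalesce with adjacent free neighbors -> [0-4 ALLOC][5-39 FREE]

Answer: [0-4 ALLOC][5-39 FREE]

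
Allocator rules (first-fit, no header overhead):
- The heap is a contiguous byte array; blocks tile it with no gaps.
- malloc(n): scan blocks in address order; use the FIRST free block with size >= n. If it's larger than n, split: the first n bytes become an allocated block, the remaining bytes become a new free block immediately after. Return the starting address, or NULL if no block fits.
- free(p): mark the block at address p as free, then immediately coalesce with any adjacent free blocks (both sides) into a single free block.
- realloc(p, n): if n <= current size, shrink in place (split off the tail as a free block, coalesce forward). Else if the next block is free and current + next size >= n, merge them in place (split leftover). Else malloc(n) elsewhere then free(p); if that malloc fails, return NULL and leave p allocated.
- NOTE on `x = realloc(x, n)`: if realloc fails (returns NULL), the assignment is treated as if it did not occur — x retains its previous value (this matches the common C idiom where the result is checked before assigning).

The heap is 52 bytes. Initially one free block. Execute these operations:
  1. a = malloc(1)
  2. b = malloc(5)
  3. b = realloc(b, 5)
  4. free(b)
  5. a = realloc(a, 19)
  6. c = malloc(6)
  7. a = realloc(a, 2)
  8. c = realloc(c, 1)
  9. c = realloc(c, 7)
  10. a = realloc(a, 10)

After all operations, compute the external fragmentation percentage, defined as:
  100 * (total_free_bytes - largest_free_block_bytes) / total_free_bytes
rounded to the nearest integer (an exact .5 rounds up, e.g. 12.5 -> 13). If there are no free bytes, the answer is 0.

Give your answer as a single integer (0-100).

Op 1: a = malloc(1) -> a = 0; heap: [0-0 ALLOC][1-51 FREE]
Op 2: b = malloc(5) -> b = 1; heap: [0-0 ALLOC][1-5 ALLOC][6-51 FREE]
Op 3: b = realloc(b, 5) -> b = 1; heap: [0-0 ALLOC][1-5 ALLOC][6-51 FREE]
Op 4: free(b) -> (freed b); heap: [0-0 ALLOC][1-51 FREE]
Op 5: a = realloc(a, 19) -> a = 0; heap: [0-18 ALLOC][19-51 FREE]
Op 6: c = malloc(6) -> c = 19; heap: [0-18 ALLOC][19-24 ALLOC][25-51 FREE]
Op 7: a = realloc(a, 2) -> a = 0; heap: [0-1 ALLOC][2-18 FREE][19-24 ALLOC][25-51 FREE]
Op 8: c = realloc(c, 1) -> c = 19; heap: [0-1 ALLOC][2-18 FREE][19-19 ALLOC][20-51 FREE]
Op 9: c = realloc(c, 7) -> c = 19; heap: [0-1 ALLOC][2-18 FREE][19-25 ALLOC][26-51 FREE]
Op 10: a = realloc(a, 10) -> a = 0; heap: [0-9 ALLOC][10-18 FREE][19-25 ALLOC][26-51 FREE]
Free blocks: [9 26] total_free=35 largest=26 -> 100*(35-26)/35 = 900/35 ≈ 25.714 -> rounds to 26

Answer: 26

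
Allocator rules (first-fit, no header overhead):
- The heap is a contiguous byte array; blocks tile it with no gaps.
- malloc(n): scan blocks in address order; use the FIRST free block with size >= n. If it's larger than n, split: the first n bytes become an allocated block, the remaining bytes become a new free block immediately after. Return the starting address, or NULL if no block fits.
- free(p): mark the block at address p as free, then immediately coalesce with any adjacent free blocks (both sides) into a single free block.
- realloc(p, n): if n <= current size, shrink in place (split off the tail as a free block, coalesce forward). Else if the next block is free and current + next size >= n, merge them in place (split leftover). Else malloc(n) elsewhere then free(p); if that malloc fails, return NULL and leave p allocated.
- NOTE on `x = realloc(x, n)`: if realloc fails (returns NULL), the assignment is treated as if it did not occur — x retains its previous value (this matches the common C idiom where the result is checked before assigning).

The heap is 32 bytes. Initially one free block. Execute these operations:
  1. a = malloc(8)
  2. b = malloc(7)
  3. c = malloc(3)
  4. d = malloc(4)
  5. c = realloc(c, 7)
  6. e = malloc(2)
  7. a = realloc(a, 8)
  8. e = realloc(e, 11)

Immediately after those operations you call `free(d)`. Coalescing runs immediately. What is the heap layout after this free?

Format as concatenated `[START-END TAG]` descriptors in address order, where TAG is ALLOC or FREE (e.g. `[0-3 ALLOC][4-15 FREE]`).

Op 1: a = malloc(8) -> a = 0; heap: [0-7 ALLOC][8-31 FREE]
Op 2: b = malloc(7) -> b = 8; heap: [0-7 ALLOC][8-14 ALLOC][15-31 FREE]
Op 3: c = malloc(3) -> c = 15; heap: [0-7 ALLOC][8-14 ALLOC][15-17 ALLOC][18-31 FREE]
Op 4: d = malloc(4) -> d = 18; heap: [0-7 ALLOC][8-14 ALLOC][15-17 ALLOC][18-21 ALLOC][22-31 FREE]
Op 5: c = realloc(c, 7) -> c = 22; heap: [0-7 ALLOC][8-14 ALLOC][15-17 FREE][18-21 ALLOC][22-28 ALLOC][29-31 FREE]
Op 6: e = malloc(2) -> e = 15; heap: [0-7 ALLOC][8-14 ALLOC][15-16 ALLOC][17-17 FREE][18-21 ALLOC][22-28 ALLOC][29-31 FREE]
Op 7: a = realloc(a, 8) -> a = 0; heap: [0-7 ALLOC][8-14 ALLOC][15-16 ALLOC][17-17 FREE][18-21 ALLOC][22-28 ALLOC][29-31 FREE]
Op 8: e = realloc(e, 11) -> NULL (e unchanged); heap: [0-7 ALLOC][8-14 ALLOC][15-16 ALLOC][17-17 FREE][18-21 ALLOC][22-28 ALLOC][29-31 FREE]
free(d): d = 18 -> block [18-21 ALLOC]; mark free, coalesce with adjacent free neighbors -> [0-7 ALLOC][8-14 ALLOC][15-16 ALLOC][17-21 FREE][22-28 ALLOC][29-31 FREE]

Answer: [0-7 ALLOC][8-14 ALLOC][15-16 ALLOC][17-21 FREE][22-28 ALLOC][29-31 FREE]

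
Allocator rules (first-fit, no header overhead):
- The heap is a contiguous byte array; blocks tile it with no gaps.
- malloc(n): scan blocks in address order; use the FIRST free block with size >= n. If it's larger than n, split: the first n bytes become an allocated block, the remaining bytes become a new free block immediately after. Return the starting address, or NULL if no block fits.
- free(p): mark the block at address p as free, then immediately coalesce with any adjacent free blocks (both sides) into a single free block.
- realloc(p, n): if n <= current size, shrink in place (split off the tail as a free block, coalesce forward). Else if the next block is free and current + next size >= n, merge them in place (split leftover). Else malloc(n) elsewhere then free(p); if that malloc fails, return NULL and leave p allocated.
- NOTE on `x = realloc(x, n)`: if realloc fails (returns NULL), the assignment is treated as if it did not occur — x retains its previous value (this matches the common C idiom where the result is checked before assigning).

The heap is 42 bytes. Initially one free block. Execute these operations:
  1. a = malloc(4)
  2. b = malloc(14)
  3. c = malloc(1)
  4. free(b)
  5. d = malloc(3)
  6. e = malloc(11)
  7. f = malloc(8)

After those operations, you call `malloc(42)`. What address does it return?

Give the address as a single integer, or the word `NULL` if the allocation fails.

Answer: NULL

Derivation:
Op 1: a = malloc(4) -> a = 0; heap: [0-3 ALLOC][4-41 FREE]
Op 2: b = malloc(14) -> b = 4; heap: [0-3 ALLOC][4-17 ALLOC][18-41 FREE]
Op 3: c = malloc(1) -> c = 18; heap: [0-3 ALLOC][4-17 ALLOC][18-18 ALLOC][19-41 FREE]
Op 4: free(b) -> (freed b); heap: [0-3 ALLOC][4-17 FREE][18-18 ALLOC][19-41 FREE]
Op 5: d = malloc(3) -> d = 4; heap: [0-3 ALLOC][4-6 ALLOC][7-17 FREE][18-18 ALLOC][19-41 FREE]
Op 6: e = malloc(11) -> e = 7; heap: [0-3 ALLOC][4-6 ALLOC][7-17 ALLOC][18-18 ALLOC][19-41 FREE]
Op 7: f = malloc(8) -> f = 19; heap: [0-3 ALLOC][4-6 ALLOC][7-17 ALLOC][18-18 ALLOC][19-26 ALLOC][27-41 FREE]
malloc(42): first-fit scan over [0-3 ALLOC][4-6 ALLOC][7-17 ALLOC][18-18 ALLOC][19-26 ALLOC][27-41 FREE] -> NULL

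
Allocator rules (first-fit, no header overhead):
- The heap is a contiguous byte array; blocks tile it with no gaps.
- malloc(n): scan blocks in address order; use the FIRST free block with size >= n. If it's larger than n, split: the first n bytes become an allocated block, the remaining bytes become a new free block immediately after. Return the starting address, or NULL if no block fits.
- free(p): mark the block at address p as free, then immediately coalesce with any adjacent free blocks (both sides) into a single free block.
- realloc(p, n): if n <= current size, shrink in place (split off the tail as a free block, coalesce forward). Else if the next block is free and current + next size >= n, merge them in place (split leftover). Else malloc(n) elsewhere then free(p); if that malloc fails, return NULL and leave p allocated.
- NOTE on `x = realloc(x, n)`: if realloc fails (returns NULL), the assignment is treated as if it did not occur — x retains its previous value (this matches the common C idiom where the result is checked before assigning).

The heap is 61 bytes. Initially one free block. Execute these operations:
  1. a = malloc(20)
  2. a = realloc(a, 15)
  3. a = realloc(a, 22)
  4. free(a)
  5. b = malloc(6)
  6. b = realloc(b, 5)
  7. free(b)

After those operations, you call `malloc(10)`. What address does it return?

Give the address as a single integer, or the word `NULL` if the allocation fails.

Op 1: a = malloc(20) -> a = 0; heap: [0-19 ALLOC][20-60 FREE]
Op 2: a = realloc(a, 15) -> a = 0; heap: [0-14 ALLOC][15-60 FREE]
Op 3: a = realloc(a, 22) -> a = 0; heap: [0-21 ALLOC][22-60 FREE]
Op 4: free(a) -> (freed a); heap: [0-60 FREE]
Op 5: b = malloc(6) -> b = 0; heap: [0-5 ALLOC][6-60 FREE]
Op 6: b = realloc(b, 5) -> b = 0; heap: [0-4 ALLOC][5-60 FREE]
Op 7: free(b) -> (freed b); heap: [0-60 FREE]
malloc(10): first-fit scan over [0-60 FREE] -> 0

Answer: 0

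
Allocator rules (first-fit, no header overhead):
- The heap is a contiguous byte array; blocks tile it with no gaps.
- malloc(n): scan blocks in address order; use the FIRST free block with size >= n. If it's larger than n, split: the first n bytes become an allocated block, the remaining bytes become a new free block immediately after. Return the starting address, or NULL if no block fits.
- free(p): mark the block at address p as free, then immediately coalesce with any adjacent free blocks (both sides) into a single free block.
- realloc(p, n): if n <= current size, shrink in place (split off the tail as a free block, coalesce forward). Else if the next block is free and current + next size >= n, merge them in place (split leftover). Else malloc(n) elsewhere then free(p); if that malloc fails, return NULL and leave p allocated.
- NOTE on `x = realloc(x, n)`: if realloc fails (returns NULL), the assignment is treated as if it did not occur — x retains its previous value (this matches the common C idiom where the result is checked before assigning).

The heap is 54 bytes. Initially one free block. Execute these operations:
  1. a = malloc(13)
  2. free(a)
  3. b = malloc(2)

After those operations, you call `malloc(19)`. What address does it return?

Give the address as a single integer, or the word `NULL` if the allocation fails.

Op 1: a = malloc(13) -> a = 0; heap: [0-12 ALLOC][13-53 FREE]
Op 2: free(a) -> (freed a); heap: [0-53 FREE]
Op 3: b = malloc(2) -> b = 0; heap: [0-1 ALLOC][2-53 FREE]
malloc(19): first-fit scan over [0-1 ALLOC][2-53 FREE] -> 2

Answer: 2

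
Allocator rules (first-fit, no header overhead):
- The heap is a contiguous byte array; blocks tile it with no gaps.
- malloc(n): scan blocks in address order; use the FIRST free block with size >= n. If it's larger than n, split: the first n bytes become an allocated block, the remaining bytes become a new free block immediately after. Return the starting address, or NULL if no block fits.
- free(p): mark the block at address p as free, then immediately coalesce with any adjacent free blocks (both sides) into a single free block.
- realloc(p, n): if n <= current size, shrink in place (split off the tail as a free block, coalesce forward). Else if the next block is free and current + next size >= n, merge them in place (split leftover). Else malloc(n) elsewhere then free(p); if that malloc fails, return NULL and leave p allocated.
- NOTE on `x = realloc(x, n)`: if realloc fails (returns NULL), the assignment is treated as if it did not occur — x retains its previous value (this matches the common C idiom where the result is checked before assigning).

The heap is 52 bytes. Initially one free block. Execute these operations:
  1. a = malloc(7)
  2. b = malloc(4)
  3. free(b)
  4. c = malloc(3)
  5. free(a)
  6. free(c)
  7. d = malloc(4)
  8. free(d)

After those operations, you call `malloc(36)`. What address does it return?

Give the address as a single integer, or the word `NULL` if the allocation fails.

Answer: 0

Derivation:
Op 1: a = malloc(7) -> a = 0; heap: [0-6 ALLOC][7-51 FREE]
Op 2: b = malloc(4) -> b = 7; heap: [0-6 ALLOC][7-10 ALLOC][11-51 FREE]
Op 3: free(b) -> (freed b); heap: [0-6 ALLOC][7-51 FREE]
Op 4: c = malloc(3) -> c = 7; heap: [0-6 ALLOC][7-9 ALLOC][10-51 FREE]
Op 5: free(a) -> (freed a); heap: [0-6 FREE][7-9 ALLOC][10-51 FREE]
Op 6: free(c) -> (freed c); heap: [0-51 FREE]
Op 7: d = malloc(4) -> d = 0; heap: [0-3 ALLOC][4-51 FREE]
Op 8: free(d) -> (freed d); heap: [0-51 FREE]
malloc(36): first-fit scan over [0-51 FREE] -> 0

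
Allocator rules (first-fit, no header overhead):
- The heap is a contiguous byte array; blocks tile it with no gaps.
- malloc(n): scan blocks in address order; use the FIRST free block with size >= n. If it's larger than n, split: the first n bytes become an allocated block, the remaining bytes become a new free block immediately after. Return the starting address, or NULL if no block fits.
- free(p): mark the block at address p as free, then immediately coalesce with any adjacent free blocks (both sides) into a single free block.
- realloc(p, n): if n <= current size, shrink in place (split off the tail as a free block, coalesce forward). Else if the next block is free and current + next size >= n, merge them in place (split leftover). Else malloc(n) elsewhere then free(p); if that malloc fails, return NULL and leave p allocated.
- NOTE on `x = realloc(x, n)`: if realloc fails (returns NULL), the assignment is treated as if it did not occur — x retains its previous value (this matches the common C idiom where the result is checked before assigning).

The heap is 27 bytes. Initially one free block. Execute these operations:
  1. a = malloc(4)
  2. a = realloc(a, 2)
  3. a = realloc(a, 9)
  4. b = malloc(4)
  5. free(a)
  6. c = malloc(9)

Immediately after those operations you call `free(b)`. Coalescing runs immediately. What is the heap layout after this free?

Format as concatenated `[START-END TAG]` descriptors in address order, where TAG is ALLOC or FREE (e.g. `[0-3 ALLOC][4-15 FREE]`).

Answer: [0-8 ALLOC][9-26 FREE]

Derivation:
Op 1: a = malloc(4) -> a = 0; heap: [0-3 ALLOC][4-26 FREE]
Op 2: a = realloc(a, 2) -> a = 0; heap: [0-1 ALLOC][2-26 FREE]
Op 3: a = realloc(a, 9) -> a = 0; heap: [0-8 ALLOC][9-26 FREE]
Op 4: b = malloc(4) -> b = 9; heap: [0-8 ALLOC][9-12 ALLOC][13-26 FREE]
Op 5: free(a) -> (freed a); heap: [0-8 FREE][9-12 ALLOC][13-26 FREE]
Op 6: c = malloc(9) -> c = 0; heap: [0-8 ALLOC][9-12 ALLOC][13-26 FREE]
free(b): b = 9 -> block [9-12 ALLOC]; mark free, coalesce with adjacent free neighbors -> [0-8 ALLOC][9-26 FREE]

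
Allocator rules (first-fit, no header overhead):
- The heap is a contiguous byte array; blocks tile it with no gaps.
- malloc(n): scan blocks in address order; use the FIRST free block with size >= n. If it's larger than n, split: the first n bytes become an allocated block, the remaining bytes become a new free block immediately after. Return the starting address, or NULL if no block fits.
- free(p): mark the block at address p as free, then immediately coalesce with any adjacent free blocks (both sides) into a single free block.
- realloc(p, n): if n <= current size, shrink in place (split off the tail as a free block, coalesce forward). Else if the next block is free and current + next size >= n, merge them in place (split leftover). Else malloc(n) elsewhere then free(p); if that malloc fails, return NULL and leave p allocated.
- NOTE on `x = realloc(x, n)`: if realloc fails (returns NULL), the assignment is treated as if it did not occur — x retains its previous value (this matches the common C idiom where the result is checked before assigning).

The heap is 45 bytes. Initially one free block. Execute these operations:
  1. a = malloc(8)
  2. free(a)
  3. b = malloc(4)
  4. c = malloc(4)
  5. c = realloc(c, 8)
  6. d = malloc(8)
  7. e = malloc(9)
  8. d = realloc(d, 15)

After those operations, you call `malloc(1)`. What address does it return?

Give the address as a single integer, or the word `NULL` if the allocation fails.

Op 1: a = malloc(8) -> a = 0; heap: [0-7 ALLOC][8-44 FREE]
Op 2: free(a) -> (freed a); heap: [0-44 FREE]
Op 3: b = malloc(4) -> b = 0; heap: [0-3 ALLOC][4-44 FREE]
Op 4: c = malloc(4) -> c = 4; heap: [0-3 ALLOC][4-7 ALLOC][8-44 FREE]
Op 5: c = realloc(c, 8) -> c = 4; heap: [0-3 ALLOC][4-11 ALLOC][12-44 FREE]
Op 6: d = malloc(8) -> d = 12; heap: [0-3 ALLOC][4-11 ALLOC][12-19 ALLOC][20-44 FREE]
Op 7: e = malloc(9) -> e = 20; heap: [0-3 ALLOC][4-11 ALLOC][12-19 ALLOC][20-28 ALLOC][29-44 FREE]
Op 8: d = realloc(d, 15) -> d = 29; heap: [0-3 ALLOC][4-11 ALLOC][12-19 FREE][20-28 ALLOC][29-43 ALLOC][44-44 FREE]
malloc(1): first-fit scan over [0-3 ALLOC][4-11 ALLOC][12-19 FREE][20-28 ALLOC][29-43 ALLOC][44-44 FREE] -> 12

Answer: 12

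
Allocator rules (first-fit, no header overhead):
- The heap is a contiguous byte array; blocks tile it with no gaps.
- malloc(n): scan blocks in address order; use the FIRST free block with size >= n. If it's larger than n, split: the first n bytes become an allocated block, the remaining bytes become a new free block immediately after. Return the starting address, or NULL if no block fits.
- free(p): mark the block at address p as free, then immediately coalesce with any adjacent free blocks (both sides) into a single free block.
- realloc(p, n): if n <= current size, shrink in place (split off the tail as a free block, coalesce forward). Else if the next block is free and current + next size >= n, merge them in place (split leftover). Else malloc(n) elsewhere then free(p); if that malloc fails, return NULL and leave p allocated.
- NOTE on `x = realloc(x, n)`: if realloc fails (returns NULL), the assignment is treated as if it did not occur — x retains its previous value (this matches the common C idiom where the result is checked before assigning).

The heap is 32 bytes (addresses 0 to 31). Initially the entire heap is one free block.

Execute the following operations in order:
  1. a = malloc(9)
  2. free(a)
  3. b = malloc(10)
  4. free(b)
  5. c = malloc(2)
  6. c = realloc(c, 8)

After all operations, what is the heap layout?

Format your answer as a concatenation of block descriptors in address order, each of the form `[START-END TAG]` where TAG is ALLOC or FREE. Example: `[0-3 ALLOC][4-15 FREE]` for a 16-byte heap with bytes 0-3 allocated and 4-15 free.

Answer: [0-7 ALLOC][8-31 FREE]

Derivation:
Op 1: a = malloc(9) -> a = 0; heap: [0-8 ALLOC][9-31 FREE]
Op 2: free(a) -> (freed a); heap: [0-31 FREE]
Op 3: b = malloc(10) -> b = 0; heap: [0-9 ALLOC][10-31 FREE]
Op 4: free(b) -> (freed b); heap: [0-31 FREE]
Op 5: c = malloc(2) -> c = 0; heap: [0-1 ALLOC][2-31 FREE]
Op 6: c = realloc(c, 8) -> c = 0; heap: [0-7 ALLOC][8-31 FREE]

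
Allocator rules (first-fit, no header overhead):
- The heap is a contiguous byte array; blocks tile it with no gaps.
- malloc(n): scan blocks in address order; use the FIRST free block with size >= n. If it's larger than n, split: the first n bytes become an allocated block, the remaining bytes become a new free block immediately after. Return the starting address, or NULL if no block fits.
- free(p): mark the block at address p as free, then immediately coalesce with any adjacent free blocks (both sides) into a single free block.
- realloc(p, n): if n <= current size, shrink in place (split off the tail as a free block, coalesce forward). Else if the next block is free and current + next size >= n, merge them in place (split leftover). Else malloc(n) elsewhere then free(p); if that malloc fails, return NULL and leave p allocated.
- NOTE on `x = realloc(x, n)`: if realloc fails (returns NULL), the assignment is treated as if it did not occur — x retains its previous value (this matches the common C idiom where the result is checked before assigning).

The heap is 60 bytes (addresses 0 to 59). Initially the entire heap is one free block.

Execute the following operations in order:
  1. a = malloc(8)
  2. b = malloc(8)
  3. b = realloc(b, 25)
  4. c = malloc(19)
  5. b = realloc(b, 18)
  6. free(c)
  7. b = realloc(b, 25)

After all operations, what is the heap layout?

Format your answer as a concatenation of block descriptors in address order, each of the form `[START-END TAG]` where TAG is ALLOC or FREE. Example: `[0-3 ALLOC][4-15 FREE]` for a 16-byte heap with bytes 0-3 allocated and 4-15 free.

Answer: [0-7 ALLOC][8-32 ALLOC][33-59 FREE]

Derivation:
Op 1: a = malloc(8) -> a = 0; heap: [0-7 ALLOC][8-59 FREE]
Op 2: b = malloc(8) -> b = 8; heap: [0-7 ALLOC][8-15 ALLOC][16-59 FREE]
Op 3: b = realloc(b, 25) -> b = 8; heap: [0-7 ALLOC][8-32 ALLOC][33-59 FREE]
Op 4: c = malloc(19) -> c = 33; heap: [0-7 ALLOC][8-32 ALLOC][33-51 ALLOC][52-59 FREE]
Op 5: b = realloc(b, 18) -> b = 8; heap: [0-7 ALLOC][8-25 ALLOC][26-32 FREE][33-51 ALLOC][52-59 FREE]
Op 6: free(c) -> (freed c); heap: [0-7 ALLOC][8-25 ALLOC][26-59 FREE]
Op 7: b = realloc(b, 25) -> b = 8; heap: [0-7 ALLOC][8-32 ALLOC][33-59 FREE]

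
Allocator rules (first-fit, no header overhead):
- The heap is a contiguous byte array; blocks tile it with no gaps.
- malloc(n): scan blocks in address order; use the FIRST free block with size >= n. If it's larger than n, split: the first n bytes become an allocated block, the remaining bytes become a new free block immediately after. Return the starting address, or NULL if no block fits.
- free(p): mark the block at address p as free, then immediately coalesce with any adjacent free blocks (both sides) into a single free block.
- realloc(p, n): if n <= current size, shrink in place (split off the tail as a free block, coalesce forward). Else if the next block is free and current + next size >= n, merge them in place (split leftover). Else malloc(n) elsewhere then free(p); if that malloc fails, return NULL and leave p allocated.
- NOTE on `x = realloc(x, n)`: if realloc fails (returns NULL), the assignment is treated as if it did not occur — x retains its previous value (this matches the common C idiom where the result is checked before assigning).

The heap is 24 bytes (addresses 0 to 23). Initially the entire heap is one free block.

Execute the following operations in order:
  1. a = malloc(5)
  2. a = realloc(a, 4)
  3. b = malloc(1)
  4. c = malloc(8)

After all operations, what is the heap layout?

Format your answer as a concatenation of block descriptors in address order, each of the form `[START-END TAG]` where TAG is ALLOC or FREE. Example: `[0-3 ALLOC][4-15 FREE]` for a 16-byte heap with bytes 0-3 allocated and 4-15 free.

Op 1: a = malloc(5) -> a = 0; heap: [0-4 ALLOC][5-23 FREE]
Op 2: a = realloc(a, 4) -> a = 0; heap: [0-3 ALLOC][4-23 FREE]
Op 3: b = malloc(1) -> b = 4; heap: [0-3 ALLOC][4-4 ALLOC][5-23 FREE]
Op 4: c = malloc(8) -> c = 5; heap: [0-3 ALLOC][4-4 ALLOC][5-12 ALLOC][13-23 FREE]

Answer: [0-3 ALLOC][4-4 ALLOC][5-12 ALLOC][13-23 FREE]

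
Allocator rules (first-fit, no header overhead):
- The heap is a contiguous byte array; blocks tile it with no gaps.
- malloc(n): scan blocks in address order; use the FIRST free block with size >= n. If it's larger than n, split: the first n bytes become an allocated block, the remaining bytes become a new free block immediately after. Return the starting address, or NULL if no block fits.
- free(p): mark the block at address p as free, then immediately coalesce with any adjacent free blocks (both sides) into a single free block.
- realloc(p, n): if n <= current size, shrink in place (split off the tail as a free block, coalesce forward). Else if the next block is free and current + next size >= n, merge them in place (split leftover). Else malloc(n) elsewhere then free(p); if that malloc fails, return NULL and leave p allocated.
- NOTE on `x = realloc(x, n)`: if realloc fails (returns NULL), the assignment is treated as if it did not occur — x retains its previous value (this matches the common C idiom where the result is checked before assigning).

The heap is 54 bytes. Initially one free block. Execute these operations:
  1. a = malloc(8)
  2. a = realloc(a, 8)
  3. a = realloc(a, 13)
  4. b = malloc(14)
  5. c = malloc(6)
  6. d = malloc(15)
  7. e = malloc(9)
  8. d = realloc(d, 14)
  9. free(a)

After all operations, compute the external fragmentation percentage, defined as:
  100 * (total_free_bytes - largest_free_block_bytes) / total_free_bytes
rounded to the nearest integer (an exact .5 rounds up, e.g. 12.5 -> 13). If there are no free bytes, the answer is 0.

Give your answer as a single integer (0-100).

Answer: 35

Derivation:
Op 1: a = malloc(8) -> a = 0; heap: [0-7 ALLOC][8-53 FREE]
Op 2: a = realloc(a, 8) -> a = 0; heap: [0-7 ALLOC][8-53 FREE]
Op 3: a = realloc(a, 13) -> a = 0; heap: [0-12 ALLOC][13-53 FREE]
Op 4: b = malloc(14) -> b = 13; heap: [0-12 ALLOC][13-26 ALLOC][27-53 FREE]
Op 5: c = malloc(6) -> c = 27; heap: [0-12 ALLOC][13-26 ALLOC][27-32 ALLOC][33-53 FREE]
Op 6: d = malloc(15) -> d = 33; heap: [0-12 ALLOC][13-26 ALLOC][27-32 ALLOC][33-47 ALLOC][48-53 FREE]
Op 7: e = malloc(9) -> e = NULL; heap: [0-12 ALLOC][13-26 ALLOC][27-32 ALLOC][33-47 ALLOC][48-53 FREE]
Op 8: d = realloc(d, 14) -> d = 33; heap: [0-12 ALLOC][13-26 ALLOC][27-32 ALLOC][33-46 ALLOC][47-53 FREE]
Op 9: free(a) -> (freed a); heap: [0-12 FREE][13-26 ALLOC][27-32 ALLOC][33-46 ALLOC][47-53 FREE]
Free blocks: [13 7] total_free=20 largest=13 -> 100*(20-13)/20 = 700/20 = 35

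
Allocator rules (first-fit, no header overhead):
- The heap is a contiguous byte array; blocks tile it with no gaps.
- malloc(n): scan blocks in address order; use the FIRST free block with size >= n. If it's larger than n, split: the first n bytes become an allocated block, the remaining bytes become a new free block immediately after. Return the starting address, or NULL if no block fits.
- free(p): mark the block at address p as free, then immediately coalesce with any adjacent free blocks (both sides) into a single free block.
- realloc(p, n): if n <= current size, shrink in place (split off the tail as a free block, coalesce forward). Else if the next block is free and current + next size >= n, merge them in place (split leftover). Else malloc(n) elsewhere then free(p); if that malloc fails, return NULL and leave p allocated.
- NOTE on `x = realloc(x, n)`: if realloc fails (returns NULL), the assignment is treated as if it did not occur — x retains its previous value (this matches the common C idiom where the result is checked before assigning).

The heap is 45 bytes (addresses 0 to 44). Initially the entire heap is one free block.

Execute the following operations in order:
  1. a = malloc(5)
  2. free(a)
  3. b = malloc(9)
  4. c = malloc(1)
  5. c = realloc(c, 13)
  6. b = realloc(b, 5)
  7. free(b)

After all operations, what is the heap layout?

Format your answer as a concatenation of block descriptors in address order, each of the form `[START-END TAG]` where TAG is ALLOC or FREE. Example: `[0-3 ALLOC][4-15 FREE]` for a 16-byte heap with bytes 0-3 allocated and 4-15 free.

Op 1: a = malloc(5) -> a = 0; heap: [0-4 ALLOC][5-44 FREE]
Op 2: free(a) -> (freed a); heap: [0-44 FREE]
Op 3: b = malloc(9) -> b = 0; heap: [0-8 ALLOC][9-44 FREE]
Op 4: c = malloc(1) -> c = 9; heap: [0-8 ALLOC][9-9 ALLOC][10-44 FREE]
Op 5: c = realloc(c, 13) -> c = 9; heap: [0-8 ALLOC][9-21 ALLOC][22-44 FREE]
Op 6: b = realloc(b, 5) -> b = 0; heap: [0-4 ALLOC][5-8 FREE][9-21 ALLOC][22-44 FREE]
Op 7: free(b) -> (freed b); heap: [0-8 FREE][9-21 ALLOC][22-44 FREE]

Answer: [0-8 FREE][9-21 ALLOC][22-44 FREE]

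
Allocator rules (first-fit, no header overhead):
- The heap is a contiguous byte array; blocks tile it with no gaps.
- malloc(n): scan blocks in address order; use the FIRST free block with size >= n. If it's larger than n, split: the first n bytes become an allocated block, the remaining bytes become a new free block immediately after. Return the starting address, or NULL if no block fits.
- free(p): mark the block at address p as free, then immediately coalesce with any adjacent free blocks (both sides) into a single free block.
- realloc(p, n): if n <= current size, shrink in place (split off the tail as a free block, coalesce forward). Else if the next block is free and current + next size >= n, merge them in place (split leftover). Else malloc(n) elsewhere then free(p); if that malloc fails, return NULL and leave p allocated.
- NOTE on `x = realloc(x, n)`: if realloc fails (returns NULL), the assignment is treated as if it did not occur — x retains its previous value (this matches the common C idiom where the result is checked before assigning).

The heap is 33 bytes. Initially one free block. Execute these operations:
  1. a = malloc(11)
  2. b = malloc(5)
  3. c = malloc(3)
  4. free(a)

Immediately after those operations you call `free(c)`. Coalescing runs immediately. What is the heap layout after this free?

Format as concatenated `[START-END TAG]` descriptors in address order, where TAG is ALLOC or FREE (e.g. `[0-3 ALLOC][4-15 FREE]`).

Op 1: a = malloc(11) -> a = 0; heap: [0-10 ALLOC][11-32 FREE]
Op 2: b = malloc(5) -> b = 11; heap: [0-10 ALLOC][11-15 ALLOC][16-32 FREE]
Op 3: c = malloc(3) -> c = 16; heap: [0-10 ALLOC][11-15 ALLOC][16-18 ALLOC][19-32 FREE]
Op 4: free(a) -> (freed a); heap: [0-10 FREE][11-15 ALLOC][16-18 ALLOC][19-32 FREE]
free(c): c = 16 -> block [16-18 ALLOC]; mark free, coalesce with adjacent free neighbors -> [0-10 FREE][11-15 ALLOC][16-32 FREE]

Answer: [0-10 FREE][11-15 ALLOC][16-32 FREE]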